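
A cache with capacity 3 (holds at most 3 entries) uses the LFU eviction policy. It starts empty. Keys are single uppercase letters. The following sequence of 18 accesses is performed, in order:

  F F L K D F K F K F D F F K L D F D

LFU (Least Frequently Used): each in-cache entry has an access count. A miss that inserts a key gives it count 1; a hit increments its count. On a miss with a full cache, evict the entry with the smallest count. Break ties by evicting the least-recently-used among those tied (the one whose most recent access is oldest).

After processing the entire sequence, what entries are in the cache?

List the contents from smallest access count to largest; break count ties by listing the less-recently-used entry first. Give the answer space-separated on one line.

LFU simulation (capacity=3):
  1. access F: MISS. Cache: [F(c=1)]
  2. access F: HIT, count now 2. Cache: [F(c=2)]
  3. access L: MISS. Cache: [L(c=1) F(c=2)]
  4. access K: MISS. Cache: [L(c=1) K(c=1) F(c=2)]
  5. access D: MISS, evict L(c=1). Cache: [K(c=1) D(c=1) F(c=2)]
  6. access F: HIT, count now 3. Cache: [K(c=1) D(c=1) F(c=3)]
  7. access K: HIT, count now 2. Cache: [D(c=1) K(c=2) F(c=3)]
  8. access F: HIT, count now 4. Cache: [D(c=1) K(c=2) F(c=4)]
  9. access K: HIT, count now 3. Cache: [D(c=1) K(c=3) F(c=4)]
  10. access F: HIT, count now 5. Cache: [D(c=1) K(c=3) F(c=5)]
  11. access D: HIT, count now 2. Cache: [D(c=2) K(c=3) F(c=5)]
  12. access F: HIT, count now 6. Cache: [D(c=2) K(c=3) F(c=6)]
  13. access F: HIT, count now 7. Cache: [D(c=2) K(c=3) F(c=7)]
  14. access K: HIT, count now 4. Cache: [D(c=2) K(c=4) F(c=7)]
  15. access L: MISS, evict D(c=2). Cache: [L(c=1) K(c=4) F(c=7)]
  16. access D: MISS, evict L(c=1). Cache: [D(c=1) K(c=4) F(c=7)]
  17. access F: HIT, count now 8. Cache: [D(c=1) K(c=4) F(c=8)]
  18. access D: HIT, count now 2. Cache: [D(c=2) K(c=4) F(c=8)]
Total: 12 hits, 6 misses, 3 evictions

Answer: D K F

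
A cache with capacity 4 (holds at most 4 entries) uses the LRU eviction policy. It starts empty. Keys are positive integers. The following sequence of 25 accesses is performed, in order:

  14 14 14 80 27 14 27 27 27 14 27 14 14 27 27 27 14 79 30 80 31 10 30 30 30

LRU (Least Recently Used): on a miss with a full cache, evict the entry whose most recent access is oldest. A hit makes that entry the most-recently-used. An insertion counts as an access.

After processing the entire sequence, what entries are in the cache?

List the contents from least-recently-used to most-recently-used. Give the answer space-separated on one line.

LRU simulation (capacity=4):
  1. access 14: MISS. Cache (LRU->MRU): [14]
  2. access 14: HIT. Cache (LRU->MRU): [14]
  3. access 14: HIT. Cache (LRU->MRU): [14]
  4. access 80: MISS. Cache (LRU->MRU): [14 80]
  5. access 27: MISS. Cache (LRU->MRU): [14 80 27]
  6. access 14: HIT. Cache (LRU->MRU): [80 27 14]
  7. access 27: HIT. Cache (LRU->MRU): [80 14 27]
  8. access 27: HIT. Cache (LRU->MRU): [80 14 27]
  9. access 27: HIT. Cache (LRU->MRU): [80 14 27]
  10. access 14: HIT. Cache (LRU->MRU): [80 27 14]
  11. access 27: HIT. Cache (LRU->MRU): [80 14 27]
  12. access 14: HIT. Cache (LRU->MRU): [80 27 14]
  13. access 14: HIT. Cache (LRU->MRU): [80 27 14]
  14. access 27: HIT. Cache (LRU->MRU): [80 14 27]
  15. access 27: HIT. Cache (LRU->MRU): [80 14 27]
  16. access 27: HIT. Cache (LRU->MRU): [80 14 27]
  17. access 14: HIT. Cache (LRU->MRU): [80 27 14]
  18. access 79: MISS. Cache (LRU->MRU): [80 27 14 79]
  19. access 30: MISS, evict 80. Cache (LRU->MRU): [27 14 79 30]
  20. access 80: MISS, evict 27. Cache (LRU->MRU): [14 79 30 80]
  21. access 31: MISS, evict 14. Cache (LRU->MRU): [79 30 80 31]
  22. access 10: MISS, evict 79. Cache (LRU->MRU): [30 80 31 10]
  23. access 30: HIT. Cache (LRU->MRU): [80 31 10 30]
  24. access 30: HIT. Cache (LRU->MRU): [80 31 10 30]
  25. access 30: HIT. Cache (LRU->MRU): [80 31 10 30]
Total: 17 hits, 8 misses, 4 evictions

Answer: 80 31 10 30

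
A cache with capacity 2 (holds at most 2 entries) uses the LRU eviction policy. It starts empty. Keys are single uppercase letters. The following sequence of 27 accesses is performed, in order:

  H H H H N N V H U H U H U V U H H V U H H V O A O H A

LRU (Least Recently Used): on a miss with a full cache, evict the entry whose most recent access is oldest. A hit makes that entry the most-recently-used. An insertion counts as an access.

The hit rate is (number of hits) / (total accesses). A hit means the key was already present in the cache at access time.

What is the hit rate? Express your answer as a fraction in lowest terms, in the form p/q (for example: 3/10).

LRU simulation (capacity=2):
  1. access H: MISS. Cache (LRU->MRU): [H]
  2. access H: HIT. Cache (LRU->MRU): [H]
  3. access H: HIT. Cache (LRU->MRU): [H]
  4. access H: HIT. Cache (LRU->MRU): [H]
  5. access N: MISS. Cache (LRU->MRU): [H N]
  6. access N: HIT. Cache (LRU->MRU): [H N]
  7. access V: MISS, evict H. Cache (LRU->MRU): [N V]
  8. access H: MISS, evict N. Cache (LRU->MRU): [V H]
  9. access U: MISS, evict V. Cache (LRU->MRU): [H U]
  10. access H: HIT. Cache (LRU->MRU): [U H]
  11. access U: HIT. Cache (LRU->MRU): [H U]
  12. access H: HIT. Cache (LRU->MRU): [U H]
  13. access U: HIT. Cache (LRU->MRU): [H U]
  14. access V: MISS, evict H. Cache (LRU->MRU): [U V]
  15. access U: HIT. Cache (LRU->MRU): [V U]
  16. access H: MISS, evict V. Cache (LRU->MRU): [U H]
  17. access H: HIT. Cache (LRU->MRU): [U H]
  18. access V: MISS, evict U. Cache (LRU->MRU): [H V]
  19. access U: MISS, evict H. Cache (LRU->MRU): [V U]
  20. access H: MISS, evict V. Cache (LRU->MRU): [U H]
  21. access H: HIT. Cache (LRU->MRU): [U H]
  22. access V: MISS, evict U. Cache (LRU->MRU): [H V]
  23. access O: MISS, evict H. Cache (LRU->MRU): [V O]
  24. access A: MISS, evict V. Cache (LRU->MRU): [O A]
  25. access O: HIT. Cache (LRU->MRU): [A O]
  26. access H: MISS, evict A. Cache (LRU->MRU): [O H]
  27. access A: MISS, evict O. Cache (LRU->MRU): [H A]
Total: 12 hits, 15 misses, 13 evictions

Hit rate = 12/27 = 4/9

Answer: 4/9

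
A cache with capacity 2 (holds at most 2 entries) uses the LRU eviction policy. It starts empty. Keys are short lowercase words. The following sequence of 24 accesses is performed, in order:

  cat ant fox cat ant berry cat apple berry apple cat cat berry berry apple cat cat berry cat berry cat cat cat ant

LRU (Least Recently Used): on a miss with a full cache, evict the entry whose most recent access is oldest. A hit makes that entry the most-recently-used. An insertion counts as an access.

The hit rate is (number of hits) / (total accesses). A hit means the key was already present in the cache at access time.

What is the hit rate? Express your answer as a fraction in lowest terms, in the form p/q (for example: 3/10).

LRU simulation (capacity=2):
  1. access cat: MISS. Cache (LRU->MRU): [cat]
  2. access ant: MISS. Cache (LRU->MRU): [cat ant]
  3. access fox: MISS, evict cat. Cache (LRU->MRU): [ant fox]
  4. access cat: MISS, evict ant. Cache (LRU->MRU): [fox cat]
  5. access ant: MISS, evict fox. Cache (LRU->MRU): [cat ant]
  6. access berry: MISS, evict cat. Cache (LRU->MRU): [ant berry]
  7. access cat: MISS, evict ant. Cache (LRU->MRU): [berry cat]
  8. access apple: MISS, evict berry. Cache (LRU->MRU): [cat apple]
  9. access berry: MISS, evict cat. Cache (LRU->MRU): [apple berry]
  10. access apple: HIT. Cache (LRU->MRU): [berry apple]
  11. access cat: MISS, evict berry. Cache (LRU->MRU): [apple cat]
  12. access cat: HIT. Cache (LRU->MRU): [apple cat]
  13. access berry: MISS, evict apple. Cache (LRU->MRU): [cat berry]
  14. access berry: HIT. Cache (LRU->MRU): [cat berry]
  15. access apple: MISS, evict cat. Cache (LRU->MRU): [berry apple]
  16. access cat: MISS, evict berry. Cache (LRU->MRU): [apple cat]
  17. access cat: HIT. Cache (LRU->MRU): [apple cat]
  18. access berry: MISS, evict apple. Cache (LRU->MRU): [cat berry]
  19. access cat: HIT. Cache (LRU->MRU): [berry cat]
  20. access berry: HIT. Cache (LRU->MRU): [cat berry]
  21. access cat: HIT. Cache (LRU->MRU): [berry cat]
  22. access cat: HIT. Cache (LRU->MRU): [berry cat]
  23. access cat: HIT. Cache (LRU->MRU): [berry cat]
  24. access ant: MISS, evict berry. Cache (LRU->MRU): [cat ant]
Total: 9 hits, 15 misses, 13 evictions

Hit rate = 9/24 = 3/8

Answer: 3/8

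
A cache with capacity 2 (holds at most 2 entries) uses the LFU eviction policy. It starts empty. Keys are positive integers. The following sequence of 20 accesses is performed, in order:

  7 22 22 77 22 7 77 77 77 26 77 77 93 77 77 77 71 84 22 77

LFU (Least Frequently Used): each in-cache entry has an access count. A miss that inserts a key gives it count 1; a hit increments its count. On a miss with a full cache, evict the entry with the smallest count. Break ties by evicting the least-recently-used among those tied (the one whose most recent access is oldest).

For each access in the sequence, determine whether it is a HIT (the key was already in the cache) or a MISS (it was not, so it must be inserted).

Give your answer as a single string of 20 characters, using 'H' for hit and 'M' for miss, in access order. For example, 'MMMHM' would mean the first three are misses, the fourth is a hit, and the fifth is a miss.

Answer: MMHMHMMHHMHHMHHHMMMH

Derivation:
LFU simulation (capacity=2):
  1. access 7: MISS. Cache: [7(c=1)]
  2. access 22: MISS. Cache: [7(c=1) 22(c=1)]
  3. access 22: HIT, count now 2. Cache: [7(c=1) 22(c=2)]
  4. access 77: MISS, evict 7(c=1). Cache: [77(c=1) 22(c=2)]
  5. access 22: HIT, count now 3. Cache: [77(c=1) 22(c=3)]
  6. access 7: MISS, evict 77(c=1). Cache: [7(c=1) 22(c=3)]
  7. access 77: MISS, evict 7(c=1). Cache: [77(c=1) 22(c=3)]
  8. access 77: HIT, count now 2. Cache: [77(c=2) 22(c=3)]
  9. access 77: HIT, count now 3. Cache: [22(c=3) 77(c=3)]
  10. access 26: MISS, evict 22(c=3). Cache: [26(c=1) 77(c=3)]
  11. access 77: HIT, count now 4. Cache: [26(c=1) 77(c=4)]
  12. access 77: HIT, count now 5. Cache: [26(c=1) 77(c=5)]
  13. access 93: MISS, evict 26(c=1). Cache: [93(c=1) 77(c=5)]
  14. access 77: HIT, count now 6. Cache: [93(c=1) 77(c=6)]
  15. access 77: HIT, count now 7. Cache: [93(c=1) 77(c=7)]
  16. access 77: HIT, count now 8. Cache: [93(c=1) 77(c=8)]
  17. access 71: MISS, evict 93(c=1). Cache: [71(c=1) 77(c=8)]
  18. access 84: MISS, evict 71(c=1). Cache: [84(c=1) 77(c=8)]
  19. access 22: MISS, evict 84(c=1). Cache: [22(c=1) 77(c=8)]
  20. access 77: HIT, count now 9. Cache: [22(c=1) 77(c=9)]
Total: 10 hits, 10 misses, 8 evictions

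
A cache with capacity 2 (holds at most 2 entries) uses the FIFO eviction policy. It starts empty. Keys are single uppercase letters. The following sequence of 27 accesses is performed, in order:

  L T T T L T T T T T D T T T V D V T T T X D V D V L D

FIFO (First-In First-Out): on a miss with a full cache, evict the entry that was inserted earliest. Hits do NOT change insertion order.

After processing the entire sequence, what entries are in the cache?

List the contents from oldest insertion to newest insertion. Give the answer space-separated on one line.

Answer: L D

Derivation:
FIFO simulation (capacity=2):
  1. access L: MISS. Cache (old->new): [L]
  2. access T: MISS. Cache (old->new): [L T]
  3. access T: HIT. Cache (old->new): [L T]
  4. access T: HIT. Cache (old->new): [L T]
  5. access L: HIT. Cache (old->new): [L T]
  6. access T: HIT. Cache (old->new): [L T]
  7. access T: HIT. Cache (old->new): [L T]
  8. access T: HIT. Cache (old->new): [L T]
  9. access T: HIT. Cache (old->new): [L T]
  10. access T: HIT. Cache (old->new): [L T]
  11. access D: MISS, evict L. Cache (old->new): [T D]
  12. access T: HIT. Cache (old->new): [T D]
  13. access T: HIT. Cache (old->new): [T D]
  14. access T: HIT. Cache (old->new): [T D]
  15. access V: MISS, evict T. Cache (old->new): [D V]
  16. access D: HIT. Cache (old->new): [D V]
  17. access V: HIT. Cache (old->new): [D V]
  18. access T: MISS, evict D. Cache (old->new): [V T]
  19. access T: HIT. Cache (old->new): [V T]
  20. access T: HIT. Cache (old->new): [V T]
  21. access X: MISS, evict V. Cache (old->new): [T X]
  22. access D: MISS, evict T. Cache (old->new): [X D]
  23. access V: MISS, evict X. Cache (old->new): [D V]
  24. access D: HIT. Cache (old->new): [D V]
  25. access V: HIT. Cache (old->new): [D V]
  26. access L: MISS, evict D. Cache (old->new): [V L]
  27. access D: MISS, evict V. Cache (old->new): [L D]
Total: 17 hits, 10 misses, 8 evictions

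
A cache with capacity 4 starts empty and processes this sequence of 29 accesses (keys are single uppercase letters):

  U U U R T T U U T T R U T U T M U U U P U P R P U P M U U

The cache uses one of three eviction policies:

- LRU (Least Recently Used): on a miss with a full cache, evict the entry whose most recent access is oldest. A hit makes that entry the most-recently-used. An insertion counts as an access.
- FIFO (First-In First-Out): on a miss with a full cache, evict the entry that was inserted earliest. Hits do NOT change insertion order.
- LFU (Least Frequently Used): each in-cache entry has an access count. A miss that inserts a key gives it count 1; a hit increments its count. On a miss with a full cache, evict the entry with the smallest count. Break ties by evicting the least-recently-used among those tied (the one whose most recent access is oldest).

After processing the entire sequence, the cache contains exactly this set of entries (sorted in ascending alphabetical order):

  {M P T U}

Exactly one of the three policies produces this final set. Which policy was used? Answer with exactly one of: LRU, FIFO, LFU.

Answer: LFU

Derivation:
Simulating under each policy and comparing final sets:
  LRU: final set = {M P R U} -> differs
  FIFO: final set = {M P R U} -> differs
  LFU: final set = {M P T U} -> MATCHES target
Only LFU produces the target set.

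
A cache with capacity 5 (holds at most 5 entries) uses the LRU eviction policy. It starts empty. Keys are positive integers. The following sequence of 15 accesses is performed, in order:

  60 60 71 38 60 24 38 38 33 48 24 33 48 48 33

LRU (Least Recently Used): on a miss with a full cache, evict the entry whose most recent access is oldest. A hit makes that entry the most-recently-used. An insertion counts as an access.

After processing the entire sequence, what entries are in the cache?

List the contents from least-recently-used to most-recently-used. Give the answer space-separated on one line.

Answer: 60 38 24 48 33

Derivation:
LRU simulation (capacity=5):
  1. access 60: MISS. Cache (LRU->MRU): [60]
  2. access 60: HIT. Cache (LRU->MRU): [60]
  3. access 71: MISS. Cache (LRU->MRU): [60 71]
  4. access 38: MISS. Cache (LRU->MRU): [60 71 38]
  5. access 60: HIT. Cache (LRU->MRU): [71 38 60]
  6. access 24: MISS. Cache (LRU->MRU): [71 38 60 24]
  7. access 38: HIT. Cache (LRU->MRU): [71 60 24 38]
  8. access 38: HIT. Cache (LRU->MRU): [71 60 24 38]
  9. access 33: MISS. Cache (LRU->MRU): [71 60 24 38 33]
  10. access 48: MISS, evict 71. Cache (LRU->MRU): [60 24 38 33 48]
  11. access 24: HIT. Cache (LRU->MRU): [60 38 33 48 24]
  12. access 33: HIT. Cache (LRU->MRU): [60 38 48 24 33]
  13. access 48: HIT. Cache (LRU->MRU): [60 38 24 33 48]
  14. access 48: HIT. Cache (LRU->MRU): [60 38 24 33 48]
  15. access 33: HIT. Cache (LRU->MRU): [60 38 24 48 33]
Total: 9 hits, 6 misses, 1 evictions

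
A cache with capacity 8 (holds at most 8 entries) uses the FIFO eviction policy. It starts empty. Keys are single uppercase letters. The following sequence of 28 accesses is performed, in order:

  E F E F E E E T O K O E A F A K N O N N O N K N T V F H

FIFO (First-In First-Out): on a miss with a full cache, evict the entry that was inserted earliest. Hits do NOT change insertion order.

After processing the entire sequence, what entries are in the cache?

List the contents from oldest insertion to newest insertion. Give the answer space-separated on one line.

Answer: F T O K A N V H

Derivation:
FIFO simulation (capacity=8):
  1. access E: MISS. Cache (old->new): [E]
  2. access F: MISS. Cache (old->new): [E F]
  3. access E: HIT. Cache (old->new): [E F]
  4. access F: HIT. Cache (old->new): [E F]
  5. access E: HIT. Cache (old->new): [E F]
  6. access E: HIT. Cache (old->new): [E F]
  7. access E: HIT. Cache (old->new): [E F]
  8. access T: MISS. Cache (old->new): [E F T]
  9. access O: MISS. Cache (old->new): [E F T O]
  10. access K: MISS. Cache (old->new): [E F T O K]
  11. access O: HIT. Cache (old->new): [E F T O K]
  12. access E: HIT. Cache (old->new): [E F T O K]
  13. access A: MISS. Cache (old->new): [E F T O K A]
  14. access F: HIT. Cache (old->new): [E F T O K A]
  15. access A: HIT. Cache (old->new): [E F T O K A]
  16. access K: HIT. Cache (old->new): [E F T O K A]
  17. access N: MISS. Cache (old->new): [E F T O K A N]
  18. access O: HIT. Cache (old->new): [E F T O K A N]
  19. access N: HIT. Cache (old->new): [E F T O K A N]
  20. access N: HIT. Cache (old->new): [E F T O K A N]
  21. access O: HIT. Cache (old->new): [E F T O K A N]
  22. access N: HIT. Cache (old->new): [E F T O K A N]
  23. access K: HIT. Cache (old->new): [E F T O K A N]
  24. access N: HIT. Cache (old->new): [E F T O K A N]
  25. access T: HIT. Cache (old->new): [E F T O K A N]
  26. access V: MISS. Cache (old->new): [E F T O K A N V]
  27. access F: HIT. Cache (old->new): [E F T O K A N V]
  28. access H: MISS, evict E. Cache (old->new): [F T O K A N V H]
Total: 19 hits, 9 misses, 1 evictions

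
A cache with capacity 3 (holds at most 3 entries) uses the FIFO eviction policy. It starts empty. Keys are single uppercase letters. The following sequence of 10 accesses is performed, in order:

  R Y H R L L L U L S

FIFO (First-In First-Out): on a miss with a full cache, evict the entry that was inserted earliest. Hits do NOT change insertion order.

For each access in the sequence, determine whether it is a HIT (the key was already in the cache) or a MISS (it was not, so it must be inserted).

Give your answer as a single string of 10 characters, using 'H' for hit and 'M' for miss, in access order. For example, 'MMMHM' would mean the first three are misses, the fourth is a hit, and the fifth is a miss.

FIFO simulation (capacity=3):
  1. access R: MISS. Cache (old->new): [R]
  2. access Y: MISS. Cache (old->new): [R Y]
  3. access H: MISS. Cache (old->new): [R Y H]
  4. access R: HIT. Cache (old->new): [R Y H]
  5. access L: MISS, evict R. Cache (old->new): [Y H L]
  6. access L: HIT. Cache (old->new): [Y H L]
  7. access L: HIT. Cache (old->new): [Y H L]
  8. access U: MISS, evict Y. Cache (old->new): [H L U]
  9. access L: HIT. Cache (old->new): [H L U]
  10. access S: MISS, evict H. Cache (old->new): [L U S]
Total: 4 hits, 6 misses, 3 evictions

Answer: MMMHMHHMHM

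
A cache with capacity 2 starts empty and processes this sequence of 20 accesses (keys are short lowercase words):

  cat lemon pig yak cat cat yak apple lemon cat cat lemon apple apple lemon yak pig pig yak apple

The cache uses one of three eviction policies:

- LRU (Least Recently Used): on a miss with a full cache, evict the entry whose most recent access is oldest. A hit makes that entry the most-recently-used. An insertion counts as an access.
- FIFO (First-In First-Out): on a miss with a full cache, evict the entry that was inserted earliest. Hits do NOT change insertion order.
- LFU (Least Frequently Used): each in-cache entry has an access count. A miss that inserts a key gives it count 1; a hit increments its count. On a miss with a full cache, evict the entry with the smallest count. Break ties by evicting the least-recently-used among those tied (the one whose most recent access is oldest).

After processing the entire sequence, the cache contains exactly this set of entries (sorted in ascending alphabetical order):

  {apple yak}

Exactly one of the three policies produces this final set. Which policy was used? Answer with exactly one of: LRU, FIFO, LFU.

Answer: LRU

Derivation:
Simulating under each policy and comparing final sets:
  LRU: final set = {apple yak} -> MATCHES target
  FIFO: final set = {apple pig} -> differs
  LFU: final set = {apple pig} -> differs
Only LRU produces the target set.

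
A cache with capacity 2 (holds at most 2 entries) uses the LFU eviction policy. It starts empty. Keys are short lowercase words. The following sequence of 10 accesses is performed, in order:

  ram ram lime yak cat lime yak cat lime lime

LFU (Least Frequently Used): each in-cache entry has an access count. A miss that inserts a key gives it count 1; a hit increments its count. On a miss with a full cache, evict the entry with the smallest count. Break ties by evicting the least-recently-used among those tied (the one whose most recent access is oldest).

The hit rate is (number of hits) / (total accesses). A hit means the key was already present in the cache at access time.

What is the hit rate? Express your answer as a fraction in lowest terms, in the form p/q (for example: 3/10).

LFU simulation (capacity=2):
  1. access ram: MISS. Cache: [ram(c=1)]
  2. access ram: HIT, count now 2. Cache: [ram(c=2)]
  3. access lime: MISS. Cache: [lime(c=1) ram(c=2)]
  4. access yak: MISS, evict lime(c=1). Cache: [yak(c=1) ram(c=2)]
  5. access cat: MISS, evict yak(c=1). Cache: [cat(c=1) ram(c=2)]
  6. access lime: MISS, evict cat(c=1). Cache: [lime(c=1) ram(c=2)]
  7. access yak: MISS, evict lime(c=1). Cache: [yak(c=1) ram(c=2)]
  8. access cat: MISS, evict yak(c=1). Cache: [cat(c=1) ram(c=2)]
  9. access lime: MISS, evict cat(c=1). Cache: [lime(c=1) ram(c=2)]
  10. access lime: HIT, count now 2. Cache: [ram(c=2) lime(c=2)]
Total: 2 hits, 8 misses, 6 evictions

Hit rate = 2/10 = 1/5

Answer: 1/5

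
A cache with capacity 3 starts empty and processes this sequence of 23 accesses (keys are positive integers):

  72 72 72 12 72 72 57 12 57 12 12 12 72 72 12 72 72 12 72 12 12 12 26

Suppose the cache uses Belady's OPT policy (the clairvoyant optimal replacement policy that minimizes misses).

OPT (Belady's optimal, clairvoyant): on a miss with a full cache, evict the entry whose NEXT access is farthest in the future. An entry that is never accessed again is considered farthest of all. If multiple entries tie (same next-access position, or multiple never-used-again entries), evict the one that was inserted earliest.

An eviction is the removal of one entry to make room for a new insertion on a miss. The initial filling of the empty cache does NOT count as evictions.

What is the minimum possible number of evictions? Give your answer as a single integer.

OPT (Belady) simulation (capacity=3):
  1. access 72: MISS. Cache: [72]
  2. access 72: HIT. Next use of 72: step 3. Cache: [72]
  3. access 72: HIT. Next use of 72: step 5. Cache: [72]
  4. access 12: MISS. Cache: [72 12]
  5. access 72: HIT. Next use of 72: step 6. Cache: [72 12]
  6. access 72: HIT. Next use of 72: step 13. Cache: [72 12]
  7. access 57: MISS. Cache: [72 12 57]
  8. access 12: HIT. Next use of 12: step 10. Cache: [72 12 57]
  9. access 57: HIT. Next use of 57: never. Cache: [72 12 57]
  10. access 12: HIT. Next use of 12: step 11. Cache: [72 12 57]
  11. access 12: HIT. Next use of 12: step 12. Cache: [72 12 57]
  12. access 12: HIT. Next use of 12: step 15. Cache: [72 12 57]
  13. access 72: HIT. Next use of 72: step 14. Cache: [72 12 57]
  14. access 72: HIT. Next use of 72: step 16. Cache: [72 12 57]
  15. access 12: HIT. Next use of 12: step 18. Cache: [72 12 57]
  16. access 72: HIT. Next use of 72: step 17. Cache: [72 12 57]
  17. access 72: HIT. Next use of 72: step 19. Cache: [72 12 57]
  18. access 12: HIT. Next use of 12: step 20. Cache: [72 12 57]
  19. access 72: HIT. Next use of 72: never. Cache: [72 12 57]
  20. access 12: HIT. Next use of 12: step 21. Cache: [72 12 57]
  21. access 12: HIT. Next use of 12: step 22. Cache: [72 12 57]
  22. access 12: HIT. Next use of 12: never. Cache: [72 12 57]
  23. access 26: MISS, evict 72 (next use: never). Cache: [12 57 26]
Total: 19 hits, 4 misses, 1 evictions

Answer: 1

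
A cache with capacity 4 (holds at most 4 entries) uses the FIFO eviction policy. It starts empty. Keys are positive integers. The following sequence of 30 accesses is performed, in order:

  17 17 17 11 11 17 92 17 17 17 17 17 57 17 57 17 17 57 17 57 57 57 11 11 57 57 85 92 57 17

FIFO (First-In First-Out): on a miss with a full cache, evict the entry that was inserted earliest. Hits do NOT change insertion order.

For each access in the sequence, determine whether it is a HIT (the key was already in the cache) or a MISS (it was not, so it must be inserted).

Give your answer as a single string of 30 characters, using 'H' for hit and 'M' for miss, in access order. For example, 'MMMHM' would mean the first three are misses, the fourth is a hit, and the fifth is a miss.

FIFO simulation (capacity=4):
  1. access 17: MISS. Cache (old->new): [17]
  2. access 17: HIT. Cache (old->new): [17]
  3. access 17: HIT. Cache (old->new): [17]
  4. access 11: MISS. Cache (old->new): [17 11]
  5. access 11: HIT. Cache (old->new): [17 11]
  6. access 17: HIT. Cache (old->new): [17 11]
  7. access 92: MISS. Cache (old->new): [17 11 92]
  8. access 17: HIT. Cache (old->new): [17 11 92]
  9. access 17: HIT. Cache (old->new): [17 11 92]
  10. access 17: HIT. Cache (old->new): [17 11 92]
  11. access 17: HIT. Cache (old->new): [17 11 92]
  12. access 17: HIT. Cache (old->new): [17 11 92]
  13. access 57: MISS. Cache (old->new): [17 11 92 57]
  14. access 17: HIT. Cache (old->new): [17 11 92 57]
  15. access 57: HIT. Cache (old->new): [17 11 92 57]
  16. access 17: HIT. Cache (old->new): [17 11 92 57]
  17. access 17: HIT. Cache (old->new): [17 11 92 57]
  18. access 57: HIT. Cache (old->new): [17 11 92 57]
  19. access 17: HIT. Cache (old->new): [17 11 92 57]
  20. access 57: HIT. Cache (old->new): [17 11 92 57]
  21. access 57: HIT. Cache (old->new): [17 11 92 57]
  22. access 57: HIT. Cache (old->new): [17 11 92 57]
  23. access 11: HIT. Cache (old->new): [17 11 92 57]
  24. access 11: HIT. Cache (old->new): [17 11 92 57]
  25. access 57: HIT. Cache (old->new): [17 11 92 57]
  26. access 57: HIT. Cache (old->new): [17 11 92 57]
  27. access 85: MISS, evict 17. Cache (old->new): [11 92 57 85]
  28. access 92: HIT. Cache (old->new): [11 92 57 85]
  29. access 57: HIT. Cache (old->new): [11 92 57 85]
  30. access 17: MISS, evict 11. Cache (old->new): [92 57 85 17]
Total: 24 hits, 6 misses, 2 evictions

Answer: MHHMHHMHHHHHMHHHHHHHHHHHHHMHHM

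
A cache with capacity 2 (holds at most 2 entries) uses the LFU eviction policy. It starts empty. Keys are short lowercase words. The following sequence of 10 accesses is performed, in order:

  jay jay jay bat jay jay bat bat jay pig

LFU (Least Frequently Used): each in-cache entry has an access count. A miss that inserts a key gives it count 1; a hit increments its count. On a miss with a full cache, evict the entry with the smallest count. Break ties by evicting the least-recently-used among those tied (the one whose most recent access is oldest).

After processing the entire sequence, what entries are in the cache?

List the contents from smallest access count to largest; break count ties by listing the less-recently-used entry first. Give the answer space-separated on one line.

Answer: pig jay

Derivation:
LFU simulation (capacity=2):
  1. access jay: MISS. Cache: [jay(c=1)]
  2. access jay: HIT, count now 2. Cache: [jay(c=2)]
  3. access jay: HIT, count now 3. Cache: [jay(c=3)]
  4. access bat: MISS. Cache: [bat(c=1) jay(c=3)]
  5. access jay: HIT, count now 4. Cache: [bat(c=1) jay(c=4)]
  6. access jay: HIT, count now 5. Cache: [bat(c=1) jay(c=5)]
  7. access bat: HIT, count now 2. Cache: [bat(c=2) jay(c=5)]
  8. access bat: HIT, count now 3. Cache: [bat(c=3) jay(c=5)]
  9. access jay: HIT, count now 6. Cache: [bat(c=3) jay(c=6)]
  10. access pig: MISS, evict bat(c=3). Cache: [pig(c=1) jay(c=6)]
Total: 7 hits, 3 misses, 1 evictions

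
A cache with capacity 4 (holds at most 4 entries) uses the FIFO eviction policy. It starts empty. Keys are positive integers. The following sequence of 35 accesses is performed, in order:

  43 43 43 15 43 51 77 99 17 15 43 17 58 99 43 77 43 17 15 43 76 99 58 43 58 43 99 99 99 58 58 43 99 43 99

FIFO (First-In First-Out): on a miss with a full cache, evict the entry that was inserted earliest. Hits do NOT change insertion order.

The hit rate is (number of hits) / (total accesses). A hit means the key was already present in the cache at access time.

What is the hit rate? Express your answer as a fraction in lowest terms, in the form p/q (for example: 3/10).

Answer: 18/35

Derivation:
FIFO simulation (capacity=4):
  1. access 43: MISS. Cache (old->new): [43]
  2. access 43: HIT. Cache (old->new): [43]
  3. access 43: HIT. Cache (old->new): [43]
  4. access 15: MISS. Cache (old->new): [43 15]
  5. access 43: HIT. Cache (old->new): [43 15]
  6. access 51: MISS. Cache (old->new): [43 15 51]
  7. access 77: MISS. Cache (old->new): [43 15 51 77]
  8. access 99: MISS, evict 43. Cache (old->new): [15 51 77 99]
  9. access 17: MISS, evict 15. Cache (old->new): [51 77 99 17]
  10. access 15: MISS, evict 51. Cache (old->new): [77 99 17 15]
  11. access 43: MISS, evict 77. Cache (old->new): [99 17 15 43]
  12. access 17: HIT. Cache (old->new): [99 17 15 43]
  13. access 58: MISS, evict 99. Cache (old->new): [17 15 43 58]
  14. access 99: MISS, evict 17. Cache (old->new): [15 43 58 99]
  15. access 43: HIT. Cache (old->new): [15 43 58 99]
  16. access 77: MISS, evict 15. Cache (old->new): [43 58 99 77]
  17. access 43: HIT. Cache (old->new): [43 58 99 77]
  18. access 17: MISS, evict 43. Cache (old->new): [58 99 77 17]
  19. access 15: MISS, evict 58. Cache (old->new): [99 77 17 15]
  20. access 43: MISS, evict 99. Cache (old->new): [77 17 15 43]
  21. access 76: MISS, evict 77. Cache (old->new): [17 15 43 76]
  22. access 99: MISS, evict 17. Cache (old->new): [15 43 76 99]
  23. access 58: MISS, evict 15. Cache (old->new): [43 76 99 58]
  24. access 43: HIT. Cache (old->new): [43 76 99 58]
  25. access 58: HIT. Cache (old->new): [43 76 99 58]
  26. access 43: HIT. Cache (old->new): [43 76 99 58]
  27. access 99: HIT. Cache (old->new): [43 76 99 58]
  28. access 99: HIT. Cache (old->new): [43 76 99 58]
  29. access 99: HIT. Cache (old->new): [43 76 99 58]
  30. access 58: HIT. Cache (old->new): [43 76 99 58]
  31. access 58: HIT. Cache (old->new): [43 76 99 58]
  32. access 43: HIT. Cache (old->new): [43 76 99 58]
  33. access 99: HIT. Cache (old->new): [43 76 99 58]
  34. access 43: HIT. Cache (old->new): [43 76 99 58]
  35. access 99: HIT. Cache (old->new): [43 76 99 58]
Total: 18 hits, 17 misses, 13 evictions

Hit rate = 18/35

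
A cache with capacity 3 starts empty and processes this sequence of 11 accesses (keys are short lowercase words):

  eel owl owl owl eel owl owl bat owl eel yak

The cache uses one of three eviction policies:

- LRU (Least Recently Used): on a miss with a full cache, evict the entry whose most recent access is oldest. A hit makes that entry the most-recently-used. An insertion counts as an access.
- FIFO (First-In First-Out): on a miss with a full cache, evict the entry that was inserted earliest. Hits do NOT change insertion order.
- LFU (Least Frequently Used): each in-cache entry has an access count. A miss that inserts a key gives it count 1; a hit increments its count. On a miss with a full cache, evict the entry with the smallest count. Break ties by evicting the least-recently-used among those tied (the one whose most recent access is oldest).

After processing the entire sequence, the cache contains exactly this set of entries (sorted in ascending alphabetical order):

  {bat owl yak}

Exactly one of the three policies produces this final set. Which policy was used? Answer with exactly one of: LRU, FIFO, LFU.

Simulating under each policy and comparing final sets:
  LRU: final set = {eel owl yak} -> differs
  FIFO: final set = {bat owl yak} -> MATCHES target
  LFU: final set = {eel owl yak} -> differs
Only FIFO produces the target set.

Answer: FIFO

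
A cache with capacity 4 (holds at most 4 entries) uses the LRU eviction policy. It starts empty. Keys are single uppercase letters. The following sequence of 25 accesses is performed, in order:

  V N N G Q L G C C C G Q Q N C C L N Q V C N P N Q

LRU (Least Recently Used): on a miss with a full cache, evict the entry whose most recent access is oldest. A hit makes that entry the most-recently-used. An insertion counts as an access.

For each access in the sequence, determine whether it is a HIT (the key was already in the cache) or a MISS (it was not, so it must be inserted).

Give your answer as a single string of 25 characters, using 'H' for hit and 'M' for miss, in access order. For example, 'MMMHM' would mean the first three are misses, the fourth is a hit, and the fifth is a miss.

LRU simulation (capacity=4):
  1. access V: MISS. Cache (LRU->MRU): [V]
  2. access N: MISS. Cache (LRU->MRU): [V N]
  3. access N: HIT. Cache (LRU->MRU): [V N]
  4. access G: MISS. Cache (LRU->MRU): [V N G]
  5. access Q: MISS. Cache (LRU->MRU): [V N G Q]
  6. access L: MISS, evict V. Cache (LRU->MRU): [N G Q L]
  7. access G: HIT. Cache (LRU->MRU): [N Q L G]
  8. access C: MISS, evict N. Cache (LRU->MRU): [Q L G C]
  9. access C: HIT. Cache (LRU->MRU): [Q L G C]
  10. access C: HIT. Cache (LRU->MRU): [Q L G C]
  11. access G: HIT. Cache (LRU->MRU): [Q L C G]
  12. access Q: HIT. Cache (LRU->MRU): [L C G Q]
  13. access Q: HIT. Cache (LRU->MRU): [L C G Q]
  14. access N: MISS, evict L. Cache (LRU->MRU): [C G Q N]
  15. access C: HIT. Cache (LRU->MRU): [G Q N C]
  16. access C: HIT. Cache (LRU->MRU): [G Q N C]
  17. access L: MISS, evict G. Cache (LRU->MRU): [Q N C L]
  18. access N: HIT. Cache (LRU->MRU): [Q C L N]
  19. access Q: HIT. Cache (LRU->MRU): [C L N Q]
  20. access V: MISS, evict C. Cache (LRU->MRU): [L N Q V]
  21. access C: MISS, evict L. Cache (LRU->MRU): [N Q V C]
  22. access N: HIT. Cache (LRU->MRU): [Q V C N]
  23. access P: MISS, evict Q. Cache (LRU->MRU): [V C N P]
  24. access N: HIT. Cache (LRU->MRU): [V C P N]
  25. access Q: MISS, evict V. Cache (LRU->MRU): [C P N Q]
Total: 13 hits, 12 misses, 8 evictions

Answer: MMHMMMHMHHHHHMHHMHHMMHMHM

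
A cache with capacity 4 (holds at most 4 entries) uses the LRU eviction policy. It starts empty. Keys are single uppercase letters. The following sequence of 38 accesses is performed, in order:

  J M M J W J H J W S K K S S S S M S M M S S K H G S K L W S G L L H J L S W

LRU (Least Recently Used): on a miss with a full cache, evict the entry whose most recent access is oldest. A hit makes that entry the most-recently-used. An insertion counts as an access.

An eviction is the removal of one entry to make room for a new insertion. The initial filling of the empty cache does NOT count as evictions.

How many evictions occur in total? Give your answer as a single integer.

Answer: 12

Derivation:
LRU simulation (capacity=4):
  1. access J: MISS. Cache (LRU->MRU): [J]
  2. access M: MISS. Cache (LRU->MRU): [J M]
  3. access M: HIT. Cache (LRU->MRU): [J M]
  4. access J: HIT. Cache (LRU->MRU): [M J]
  5. access W: MISS. Cache (LRU->MRU): [M J W]
  6. access J: HIT. Cache (LRU->MRU): [M W J]
  7. access H: MISS. Cache (LRU->MRU): [M W J H]
  8. access J: HIT. Cache (LRU->MRU): [M W H J]
  9. access W: HIT. Cache (LRU->MRU): [M H J W]
  10. access S: MISS, evict M. Cache (LRU->MRU): [H J W S]
  11. access K: MISS, evict H. Cache (LRU->MRU): [J W S K]
  12. access K: HIT. Cache (LRU->MRU): [J W S K]
  13. access S: HIT. Cache (LRU->MRU): [J W K S]
  14. access S: HIT. Cache (LRU->MRU): [J W K S]
  15. access S: HIT. Cache (LRU->MRU): [J W K S]
  16. access S: HIT. Cache (LRU->MRU): [J W K S]
  17. access M: MISS, evict J. Cache (LRU->MRU): [W K S M]
  18. access S: HIT. Cache (LRU->MRU): [W K M S]
  19. access M: HIT. Cache (LRU->MRU): [W K S M]
  20. access M: HIT. Cache (LRU->MRU): [W K S M]
  21. access S: HIT. Cache (LRU->MRU): [W K M S]
  22. access S: HIT. Cache (LRU->MRU): [W K M S]
  23. access K: HIT. Cache (LRU->MRU): [W M S K]
  24. access H: MISS, evict W. Cache (LRU->MRU): [M S K H]
  25. access G: MISS, evict M. Cache (LRU->MRU): [S K H G]
  26. access S: HIT. Cache (LRU->MRU): [K H G S]
  27. access K: HIT. Cache (LRU->MRU): [H G S K]
  28. access L: MISS, evict H. Cache (LRU->MRU): [G S K L]
  29. access W: MISS, evict G. Cache (LRU->MRU): [S K L W]
  30. access S: HIT. Cache (LRU->MRU): [K L W S]
  31. access G: MISS, evict K. Cache (LRU->MRU): [L W S G]
  32. access L: HIT. Cache (LRU->MRU): [W S G L]
  33. access L: HIT. Cache (LRU->MRU): [W S G L]
  34. access H: MISS, evict W. Cache (LRU->MRU): [S G L H]
  35. access J: MISS, evict S. Cache (LRU->MRU): [G L H J]
  36. access L: HIT. Cache (LRU->MRU): [G H J L]
  37. access S: MISS, evict G. Cache (LRU->MRU): [H J L S]
  38. access W: MISS, evict H. Cache (LRU->MRU): [J L S W]
Total: 22 hits, 16 misses, 12 evictions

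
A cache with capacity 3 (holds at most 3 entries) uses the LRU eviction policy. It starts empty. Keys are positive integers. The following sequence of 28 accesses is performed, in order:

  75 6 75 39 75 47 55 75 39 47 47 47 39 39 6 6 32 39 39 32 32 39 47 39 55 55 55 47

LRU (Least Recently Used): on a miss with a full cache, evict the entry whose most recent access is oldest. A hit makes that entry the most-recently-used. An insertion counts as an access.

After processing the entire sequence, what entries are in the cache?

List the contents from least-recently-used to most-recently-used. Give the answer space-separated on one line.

LRU simulation (capacity=3):
  1. access 75: MISS. Cache (LRU->MRU): [75]
  2. access 6: MISS. Cache (LRU->MRU): [75 6]
  3. access 75: HIT. Cache (LRU->MRU): [6 75]
  4. access 39: MISS. Cache (LRU->MRU): [6 75 39]
  5. access 75: HIT. Cache (LRU->MRU): [6 39 75]
  6. access 47: MISS, evict 6. Cache (LRU->MRU): [39 75 47]
  7. access 55: MISS, evict 39. Cache (LRU->MRU): [75 47 55]
  8. access 75: HIT. Cache (LRU->MRU): [47 55 75]
  9. access 39: MISS, evict 47. Cache (LRU->MRU): [55 75 39]
  10. access 47: MISS, evict 55. Cache (LRU->MRU): [75 39 47]
  11. access 47: HIT. Cache (LRU->MRU): [75 39 47]
  12. access 47: HIT. Cache (LRU->MRU): [75 39 47]
  13. access 39: HIT. Cache (LRU->MRU): [75 47 39]
  14. access 39: HIT. Cache (LRU->MRU): [75 47 39]
  15. access 6: MISS, evict 75. Cache (LRU->MRU): [47 39 6]
  16. access 6: HIT. Cache (LRU->MRU): [47 39 6]
  17. access 32: MISS, evict 47. Cache (LRU->MRU): [39 6 32]
  18. access 39: HIT. Cache (LRU->MRU): [6 32 39]
  19. access 39: HIT. Cache (LRU->MRU): [6 32 39]
  20. access 32: HIT. Cache (LRU->MRU): [6 39 32]
  21. access 32: HIT. Cache (LRU->MRU): [6 39 32]
  22. access 39: HIT. Cache (LRU->MRU): [6 32 39]
  23. access 47: MISS, evict 6. Cache (LRU->MRU): [32 39 47]
  24. access 39: HIT. Cache (LRU->MRU): [32 47 39]
  25. access 55: MISS, evict 32. Cache (LRU->MRU): [47 39 55]
  26. access 55: HIT. Cache (LRU->MRU): [47 39 55]
  27. access 55: HIT. Cache (LRU->MRU): [47 39 55]
  28. access 47: HIT. Cache (LRU->MRU): [39 55 47]
Total: 17 hits, 11 misses, 8 evictions

Answer: 39 55 47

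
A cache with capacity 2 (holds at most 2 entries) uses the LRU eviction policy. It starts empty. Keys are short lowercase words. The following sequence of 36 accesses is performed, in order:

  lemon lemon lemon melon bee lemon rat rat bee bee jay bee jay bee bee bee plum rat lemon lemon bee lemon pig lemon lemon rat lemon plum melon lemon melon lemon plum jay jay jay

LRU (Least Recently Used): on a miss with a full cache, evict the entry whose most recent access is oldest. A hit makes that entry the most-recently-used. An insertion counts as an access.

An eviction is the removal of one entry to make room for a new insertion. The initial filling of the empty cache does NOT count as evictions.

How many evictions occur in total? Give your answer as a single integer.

Answer: 16

Derivation:
LRU simulation (capacity=2):
  1. access lemon: MISS. Cache (LRU->MRU): [lemon]
  2. access lemon: HIT. Cache (LRU->MRU): [lemon]
  3. access lemon: HIT. Cache (LRU->MRU): [lemon]
  4. access melon: MISS. Cache (LRU->MRU): [lemon melon]
  5. access bee: MISS, evict lemon. Cache (LRU->MRU): [melon bee]
  6. access lemon: MISS, evict melon. Cache (LRU->MRU): [bee lemon]
  7. access rat: MISS, evict bee. Cache (LRU->MRU): [lemon rat]
  8. access rat: HIT. Cache (LRU->MRU): [lemon rat]
  9. access bee: MISS, evict lemon. Cache (LRU->MRU): [rat bee]
  10. access bee: HIT. Cache (LRU->MRU): [rat bee]
  11. access jay: MISS, evict rat. Cache (LRU->MRU): [bee jay]
  12. access bee: HIT. Cache (LRU->MRU): [jay bee]
  13. access jay: HIT. Cache (LRU->MRU): [bee jay]
  14. access bee: HIT. Cache (LRU->MRU): [jay bee]
  15. access bee: HIT. Cache (LRU->MRU): [jay bee]
  16. access bee: HIT. Cache (LRU->MRU): [jay bee]
  17. access plum: MISS, evict jay. Cache (LRU->MRU): [bee plum]
  18. access rat: MISS, evict bee. Cache (LRU->MRU): [plum rat]
  19. access lemon: MISS, evict plum. Cache (LRU->MRU): [rat lemon]
  20. access lemon: HIT. Cache (LRU->MRU): [rat lemon]
  21. access bee: MISS, evict rat. Cache (LRU->MRU): [lemon bee]
  22. access lemon: HIT. Cache (LRU->MRU): [bee lemon]
  23. access pig: MISS, evict bee. Cache (LRU->MRU): [lemon pig]
  24. access lemon: HIT. Cache (LRU->MRU): [pig lemon]
  25. access lemon: HIT. Cache (LRU->MRU): [pig lemon]
  26. access rat: MISS, evict pig. Cache (LRU->MRU): [lemon rat]
  27. access lemon: HIT. Cache (LRU->MRU): [rat lemon]
  28. access plum: MISS, evict rat. Cache (LRU->MRU): [lemon plum]
  29. access melon: MISS, evict lemon. Cache (LRU->MRU): [plum melon]
  30. access lemon: MISS, evict plum. Cache (LRU->MRU): [melon lemon]
  31. access melon: HIT. Cache (LRU->MRU): [lemon melon]
  32. access lemon: HIT. Cache (LRU->MRU): [melon lemon]
  33. access plum: MISS, evict melon. Cache (LRU->MRU): [lemon plum]
  34. access jay: MISS, evict lemon. Cache (LRU->MRU): [plum jay]
  35. access jay: HIT. Cache (LRU->MRU): [plum jay]
  36. access jay: HIT. Cache (LRU->MRU): [plum jay]
Total: 18 hits, 18 misses, 16 evictions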